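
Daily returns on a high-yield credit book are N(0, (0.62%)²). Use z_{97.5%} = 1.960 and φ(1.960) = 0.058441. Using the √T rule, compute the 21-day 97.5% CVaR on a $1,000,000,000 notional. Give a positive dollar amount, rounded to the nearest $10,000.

$66,420,000

σ_{21d} = 0.62% × √21 = 2.841%.
ES multiplier = φ(z)/(1−α) = 0.058441/0.025 = 2.338.
ES = 2.841% × 2.338 = 6.642%; on $1,000,000,000: $66,420,000.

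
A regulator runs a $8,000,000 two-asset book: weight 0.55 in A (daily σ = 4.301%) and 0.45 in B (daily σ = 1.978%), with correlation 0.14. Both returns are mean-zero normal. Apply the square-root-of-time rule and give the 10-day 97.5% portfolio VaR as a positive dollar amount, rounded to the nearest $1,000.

σ_p = √(0.55²·4.301² + 0.45²·1.978² + 2·0.14·0.55·0.45·4.301·1.978) = 2.642%.
σ_{10d} = 2.642% × √10 = 8.355%.
z(97.5%) = 1.960.
VaR = 1.960 × 8.355% = 16.376%; on $8,000,000 that is $1,310,080.

$1,310,000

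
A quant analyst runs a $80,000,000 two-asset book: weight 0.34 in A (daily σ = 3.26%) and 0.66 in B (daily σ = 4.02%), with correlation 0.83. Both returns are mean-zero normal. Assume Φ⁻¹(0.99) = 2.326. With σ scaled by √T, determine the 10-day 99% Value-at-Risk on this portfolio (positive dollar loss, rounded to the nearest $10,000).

σ_p = √(0.34²·3.26² + 0.66²·4.02² + 2·0.83·0.34·0.66·3.26·4.02) = 3.626%.
σ_{10d} = 3.626% × √10 = 11.466%.
VaR = 2.326 × 11.466% = 26.670%; on $80,000,000 that is $21,336,000.

$21,340,000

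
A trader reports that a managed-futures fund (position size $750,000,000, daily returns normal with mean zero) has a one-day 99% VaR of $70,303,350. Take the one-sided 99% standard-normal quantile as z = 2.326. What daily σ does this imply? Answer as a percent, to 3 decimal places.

4.030%

VaR as a fraction: $70,303,350 / $750,000,000 = 9.374%.
σ = VaR / z = 9.374% / 2.326 = 4.030%.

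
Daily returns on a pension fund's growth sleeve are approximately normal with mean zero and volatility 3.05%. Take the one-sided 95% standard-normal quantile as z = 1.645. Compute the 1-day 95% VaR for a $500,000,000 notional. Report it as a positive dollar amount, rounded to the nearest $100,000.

VaR = z·σ = 1.645 × 3.05% = 5.017%.
On $500,000,000: 0.05017 × $500,000,000 = $25,085,000.

$25,100,000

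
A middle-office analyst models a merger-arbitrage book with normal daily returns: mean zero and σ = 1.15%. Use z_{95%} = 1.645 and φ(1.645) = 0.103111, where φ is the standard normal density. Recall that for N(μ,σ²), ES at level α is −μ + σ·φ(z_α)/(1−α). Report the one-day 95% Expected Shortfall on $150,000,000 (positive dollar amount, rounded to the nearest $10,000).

Tail multiplier: φ(z)/(1−α) = 0.103111 / 0.05 = 2.062.
ES = 1.15% × 2.062 = 2.371%.
On $150,000,000: 0.02371 × $150,000,000 = $3,556,500.

$3,560,000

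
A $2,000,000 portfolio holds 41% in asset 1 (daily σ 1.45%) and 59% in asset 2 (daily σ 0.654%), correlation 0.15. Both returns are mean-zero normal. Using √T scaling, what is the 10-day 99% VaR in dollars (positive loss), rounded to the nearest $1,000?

$111,000

σ_p = √(0.41²·1.45² + 0.59²·0.654² + 2·0.15·0.41·0.59·1.45·0.654) = 0.756%.
σ_{10d} = 0.756% × √10 = 2.391%.
z(99%) = 2.326.
VaR = 2.326 × 2.391% = 5.561%; on $2,000,000 that is $111,220.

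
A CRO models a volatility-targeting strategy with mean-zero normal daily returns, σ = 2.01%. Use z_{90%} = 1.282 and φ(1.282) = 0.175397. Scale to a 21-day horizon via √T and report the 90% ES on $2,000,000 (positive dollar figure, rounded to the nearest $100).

$323,100

σ_{21d} = 2.01% × √21 = 9.211%.
ES multiplier = φ(z)/(1−α) = 0.175397/0.1 = 1.754.
ES = 9.211% × 1.754 = 16.156%; on $2,000,000: $323,120.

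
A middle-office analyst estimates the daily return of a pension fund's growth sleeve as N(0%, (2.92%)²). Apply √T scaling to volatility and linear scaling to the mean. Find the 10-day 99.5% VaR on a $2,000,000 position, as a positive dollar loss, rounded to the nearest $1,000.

$476,000

At 99.5%, z = 2.576.
σ_{10d} = 2.92% × √10 = 9.234%.
VaR = 2.576 × 9.234% = 23.787%.
On $2,000,000: 0.23787 × $2,000,000 = $475,740.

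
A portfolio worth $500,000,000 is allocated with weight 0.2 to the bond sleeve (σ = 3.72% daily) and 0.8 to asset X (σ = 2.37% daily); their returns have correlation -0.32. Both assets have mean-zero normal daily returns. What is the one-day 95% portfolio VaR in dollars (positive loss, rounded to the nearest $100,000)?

$14,800,000

σ_p² = 0.2²·3.72² + 0.8²·2.37² + 2·-0.32·0.2·0.8·3.72·2.37 = 3.2456 (%²).
σ_p = √3.2456 = 1.802%.
At 95%, z = 1.645.
VaR = 1.645 × 1.802% = 2.964%; on $500,000,000 that is $14,820,000.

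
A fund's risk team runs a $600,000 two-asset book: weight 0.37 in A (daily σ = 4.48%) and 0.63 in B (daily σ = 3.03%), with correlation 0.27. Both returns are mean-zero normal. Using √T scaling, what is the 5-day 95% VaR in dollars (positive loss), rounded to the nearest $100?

$62,800

σ_p = √(0.37²·4.48² + 0.63²·3.03² + 2·0.27·0.37·0.63·4.48·3.03) = 2.846%.
σ_{5d} = 2.846% × √5 = 6.364%.
z(95%) = 1.645.
VaR = 1.645 × 6.364% = 10.469%; on $600,000 that is $62,814.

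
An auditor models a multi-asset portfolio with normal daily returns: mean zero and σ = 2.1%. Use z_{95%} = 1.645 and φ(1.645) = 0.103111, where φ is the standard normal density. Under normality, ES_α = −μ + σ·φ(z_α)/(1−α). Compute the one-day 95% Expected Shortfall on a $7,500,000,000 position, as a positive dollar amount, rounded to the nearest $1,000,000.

Tail multiplier: φ(z)/(1−α) = 0.103111 / 0.05 = 2.062.
ES = 2.1% × 2.062 = 4.330%.
On $7,500,000,000: 0.04330 × $7,500,000,000 = $324,750,000.

$325,000,000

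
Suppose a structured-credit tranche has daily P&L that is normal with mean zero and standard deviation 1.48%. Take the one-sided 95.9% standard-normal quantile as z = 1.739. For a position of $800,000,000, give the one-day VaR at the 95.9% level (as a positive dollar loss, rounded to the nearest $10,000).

$20,590,000

VaR = z·σ = 1.739 × 1.48% = 2.574%.
On $800,000,000: 0.02574 × $800,000,000 = $20,592,000.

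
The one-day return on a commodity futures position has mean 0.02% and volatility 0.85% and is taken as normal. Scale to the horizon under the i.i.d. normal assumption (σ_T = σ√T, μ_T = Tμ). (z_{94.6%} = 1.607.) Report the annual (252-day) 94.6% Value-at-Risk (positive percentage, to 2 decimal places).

σ_{252d} = 0.85% × √252 = 13.493%; μ_{252d} = 252 × 0.02% = 5.040%.
VaR = −(5.040%) + 1.607 × 13.493% = 16.643%.

16.64%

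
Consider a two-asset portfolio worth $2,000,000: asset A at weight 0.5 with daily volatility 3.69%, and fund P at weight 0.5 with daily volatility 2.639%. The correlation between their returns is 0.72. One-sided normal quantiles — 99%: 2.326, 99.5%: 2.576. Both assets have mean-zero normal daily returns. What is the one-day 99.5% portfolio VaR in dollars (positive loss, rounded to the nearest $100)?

σ_p² = 0.5²·3.69² + 0.5²·2.639² + 2·0.72·0.5·0.5·3.69·2.639 = 8.6508 (%²).
σ_p = √8.6508 = 2.941%.
VaR = 2.576 × 2.941% = 7.576%; on $2,000,000 that is $151,520.

$151,500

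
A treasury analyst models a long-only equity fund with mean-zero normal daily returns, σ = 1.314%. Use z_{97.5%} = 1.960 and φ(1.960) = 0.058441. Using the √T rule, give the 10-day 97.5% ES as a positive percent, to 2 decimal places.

9.71%

σ_{10d} = 1.314% × √10 = 4.155%.
ES multiplier = φ(z)/(1−α) = 0.058441/0.025 = 2.338.
ES = 4.155% × 2.338 = 9.714%.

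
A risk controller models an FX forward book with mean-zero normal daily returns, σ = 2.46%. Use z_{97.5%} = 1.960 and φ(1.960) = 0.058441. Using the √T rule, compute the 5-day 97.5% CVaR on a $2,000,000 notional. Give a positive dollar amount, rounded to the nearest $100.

σ_{5d} = 2.46% × √5 = 5.501%.
ES multiplier = φ(z)/(1−α) = 0.058441/0.025 = 2.338.
ES = 5.501% × 2.338 = 12.861%; on $2,000,000: $257,220.

$257,200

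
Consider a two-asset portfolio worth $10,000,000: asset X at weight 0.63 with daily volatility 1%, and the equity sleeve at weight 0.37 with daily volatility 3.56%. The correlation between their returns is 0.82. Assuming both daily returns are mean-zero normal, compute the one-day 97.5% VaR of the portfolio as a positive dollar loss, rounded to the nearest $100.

σ_p² = 0.63²·1² + 0.37²·3.56² + 2·0.82·0.63·0.37·1·3.56 = 3.4928 (%²).
σ_p = √3.4928 = 1.869%.
At 97.5%, z = 1.960.
VaR = 1.960 × 1.869% = 3.663%; on $10,000,000 that is $366,300.

$366,300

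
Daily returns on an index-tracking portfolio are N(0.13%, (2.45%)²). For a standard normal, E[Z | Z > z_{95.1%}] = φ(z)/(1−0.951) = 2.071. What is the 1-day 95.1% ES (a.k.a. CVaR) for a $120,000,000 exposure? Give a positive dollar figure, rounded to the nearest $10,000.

ES = −(0.13%) + 2.45% × 2.071 = 4.944%.
On $120,000,000: 0.04944 × $120,000,000 = $5,932,800.

$5,930,000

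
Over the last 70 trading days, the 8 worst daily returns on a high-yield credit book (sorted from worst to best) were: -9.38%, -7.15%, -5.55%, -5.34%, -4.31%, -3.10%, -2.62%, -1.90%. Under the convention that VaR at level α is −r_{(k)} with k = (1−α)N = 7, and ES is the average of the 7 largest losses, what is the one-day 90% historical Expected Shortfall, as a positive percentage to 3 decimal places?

The 7 worst returns sum to -37.45%.
ES = −(-37.45%) / 7 = 5.35% ≈ 5.350%.

5.350%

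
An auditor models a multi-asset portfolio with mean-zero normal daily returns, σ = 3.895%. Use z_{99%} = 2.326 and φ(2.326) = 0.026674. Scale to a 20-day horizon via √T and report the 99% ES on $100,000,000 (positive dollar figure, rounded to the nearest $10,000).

σ_{20d} = 3.895% × √20 = 17.419%.
ES multiplier = φ(z)/(1−α) = 0.026674/0.01 = 2.667.
ES = 17.419% × 2.667 = 46.456%; on $100,000,000: $46,456,000.

$46,460,000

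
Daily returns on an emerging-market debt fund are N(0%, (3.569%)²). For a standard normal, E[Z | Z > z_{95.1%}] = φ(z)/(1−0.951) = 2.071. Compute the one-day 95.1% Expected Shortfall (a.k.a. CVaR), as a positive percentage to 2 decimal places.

ES = 3.569% × 2.071 = 7.391%.

7.39%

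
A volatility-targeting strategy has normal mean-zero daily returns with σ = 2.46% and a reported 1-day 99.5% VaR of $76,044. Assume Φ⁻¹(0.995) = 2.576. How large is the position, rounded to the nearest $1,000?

$1,200,000

VaR as a fraction of value: z·σ = 2.576 × 2.46% = 6.33696%.
Position = $76,044 / 0.0633696 = $1,200,008.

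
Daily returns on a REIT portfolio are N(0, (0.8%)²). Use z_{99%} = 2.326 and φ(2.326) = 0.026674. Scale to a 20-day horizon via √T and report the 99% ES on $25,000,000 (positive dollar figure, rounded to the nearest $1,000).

σ_{20d} = 0.8% × √20 = 3.578%.
ES multiplier = φ(z)/(1−α) = 0.026674/0.01 = 2.667.
ES = 3.578% × 2.667 = 9.543%; on $25,000,000: $2,385,750.

$2,386,000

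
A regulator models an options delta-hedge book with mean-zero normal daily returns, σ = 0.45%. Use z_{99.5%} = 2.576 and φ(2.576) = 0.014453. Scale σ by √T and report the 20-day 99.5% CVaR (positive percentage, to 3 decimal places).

5.817%

σ_{20d} = 0.45% × √20 = 2.012%.
ES multiplier = φ(z)/(1−α) = 0.014453/0.005 = 2.891.
ES = 2.012% × 2.891 = 5.817%.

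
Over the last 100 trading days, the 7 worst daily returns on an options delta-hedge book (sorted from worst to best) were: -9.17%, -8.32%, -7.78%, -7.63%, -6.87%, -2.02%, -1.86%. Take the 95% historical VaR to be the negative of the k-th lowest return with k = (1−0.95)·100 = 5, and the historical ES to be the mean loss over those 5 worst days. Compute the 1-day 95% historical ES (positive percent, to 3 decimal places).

The 5 worst returns sum to -39.77%.
ES = −(-39.77%) / 5 = 7.954%.

7.954%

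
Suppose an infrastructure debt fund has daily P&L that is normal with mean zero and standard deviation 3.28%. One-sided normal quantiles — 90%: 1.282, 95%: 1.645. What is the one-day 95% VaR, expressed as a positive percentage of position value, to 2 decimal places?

VaR = z·σ = 1.645 × 3.28% = 5.396%.

5.40%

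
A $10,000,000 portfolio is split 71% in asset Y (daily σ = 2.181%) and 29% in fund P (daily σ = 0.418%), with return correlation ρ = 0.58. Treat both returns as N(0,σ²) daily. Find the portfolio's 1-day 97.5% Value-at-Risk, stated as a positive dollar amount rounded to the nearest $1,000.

σ_p² = 0.71²·2.181² + 0.29²·0.418² + 2·0.58·0.71·0.29·2.181·0.418 = 2.6303 (%²).
σ_p = √2.6303 = 1.622%.
At 97.5%, z = 1.960.
VaR = 1.960 × 1.622% = 3.179%; on $10,000,000 that is $317,900.

$318,000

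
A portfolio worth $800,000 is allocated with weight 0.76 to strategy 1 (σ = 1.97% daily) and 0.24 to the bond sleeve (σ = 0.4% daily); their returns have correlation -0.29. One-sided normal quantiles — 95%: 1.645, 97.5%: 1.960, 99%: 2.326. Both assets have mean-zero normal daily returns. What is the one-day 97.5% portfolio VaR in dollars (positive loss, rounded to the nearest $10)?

$23,080

σ_p² = 0.76²·1.97² + 0.24²·0.4² + 2·-0.29·0.76·0.24·1.97·0.4 = 2.1675 (%²).
σ_p = √2.1675 = 1.472%.
VaR = 1.960 × 1.472% = 2.885%; on $800,000 that is $23,080.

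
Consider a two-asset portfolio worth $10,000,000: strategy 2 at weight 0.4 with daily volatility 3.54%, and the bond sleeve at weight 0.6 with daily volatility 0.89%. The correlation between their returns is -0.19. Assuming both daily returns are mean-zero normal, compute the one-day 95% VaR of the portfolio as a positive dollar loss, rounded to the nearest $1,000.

$233,000

σ_p² = 0.4²·3.54² + 0.6²·0.89² + 2·-0.19·0.4·0.6·3.54·0.89 = 2.0029 (%²).
σ_p = √2.0029 = 1.415%.
At 95%, z = 1.645.
VaR = 1.645 × 1.415% = 2.328%; on $10,000,000 that is $232,800.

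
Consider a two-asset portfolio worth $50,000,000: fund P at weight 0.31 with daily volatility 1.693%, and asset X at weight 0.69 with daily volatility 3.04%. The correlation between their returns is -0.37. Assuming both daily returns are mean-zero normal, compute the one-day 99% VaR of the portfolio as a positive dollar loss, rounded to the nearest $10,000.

$2,290,000

σ_p² = 0.31²·1.693² + 0.69²·3.04² + 2·-0.37·0.31·0.69·1.693·3.04 = 3.8607 (%²).
σ_p = √3.8607 = 1.965%.
At 99%, z = 2.326.
VaR = 2.326 × 1.965% = 4.571%; on $50,000,000 that is $2,285,500.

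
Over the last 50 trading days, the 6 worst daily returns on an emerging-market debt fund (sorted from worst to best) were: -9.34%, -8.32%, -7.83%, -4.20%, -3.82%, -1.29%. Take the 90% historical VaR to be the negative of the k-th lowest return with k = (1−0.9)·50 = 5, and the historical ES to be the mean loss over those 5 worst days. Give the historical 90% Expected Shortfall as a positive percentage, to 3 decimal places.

6.702%

The 5 worst returns sum to -33.51%.
ES = −(-33.51%) / 5 = 6.702%.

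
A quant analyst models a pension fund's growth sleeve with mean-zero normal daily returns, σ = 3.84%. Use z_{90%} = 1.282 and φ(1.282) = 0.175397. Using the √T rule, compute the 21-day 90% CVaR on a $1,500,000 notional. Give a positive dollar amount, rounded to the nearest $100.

$463,000

σ_{21d} = 3.84% × √21 = 17.597%.
ES multiplier = φ(z)/(1−α) = 0.175397/0.1 = 1.754.
ES = 17.597% × 1.754 = 30.865%; on $1,500,000: $462,975.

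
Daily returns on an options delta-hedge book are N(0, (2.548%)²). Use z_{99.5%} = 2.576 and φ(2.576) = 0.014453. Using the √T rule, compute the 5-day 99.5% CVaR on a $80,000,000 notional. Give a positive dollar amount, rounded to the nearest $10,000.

$13,180,000

σ_{5d} = 2.548% × √5 = 5.698%.
ES multiplier = φ(z)/(1−α) = 0.014453/0.005 = 2.891.
ES = 5.698% × 2.891 = 16.473%; on $80,000,000: $13,178,400.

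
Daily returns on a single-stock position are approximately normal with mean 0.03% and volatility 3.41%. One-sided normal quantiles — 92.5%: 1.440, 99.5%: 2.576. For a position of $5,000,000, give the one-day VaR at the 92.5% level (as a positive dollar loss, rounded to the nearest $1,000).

$244,000

VaR = −μ + z·σ = −(0.03%) + 1.440 × 3.41% = 4.880%.
On $5,000,000: 0.04880 × $5,000,000 = $244,000.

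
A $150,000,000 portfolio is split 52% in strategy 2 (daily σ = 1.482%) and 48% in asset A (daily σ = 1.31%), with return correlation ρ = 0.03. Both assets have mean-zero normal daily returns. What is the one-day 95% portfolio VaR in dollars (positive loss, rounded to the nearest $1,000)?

σ_p² = 0.52²·1.482² + 0.48²·1.31² + 2·0.03·0.52·0.48·1.482·1.31 = 1.0184 (%²).
σ_p = √1.0184 = 1.009%.
At 95%, z = 1.645.
VaR = 1.645 × 1.009% = 1.660%; on $150,000,000 that is $2,490,000.

$2,490,000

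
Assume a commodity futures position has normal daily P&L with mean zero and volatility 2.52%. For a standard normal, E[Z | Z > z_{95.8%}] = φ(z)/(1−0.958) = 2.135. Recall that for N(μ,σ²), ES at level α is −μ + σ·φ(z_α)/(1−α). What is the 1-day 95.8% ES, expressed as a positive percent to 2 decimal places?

5.38%

ES = 2.52% × 2.135 = 5.380%.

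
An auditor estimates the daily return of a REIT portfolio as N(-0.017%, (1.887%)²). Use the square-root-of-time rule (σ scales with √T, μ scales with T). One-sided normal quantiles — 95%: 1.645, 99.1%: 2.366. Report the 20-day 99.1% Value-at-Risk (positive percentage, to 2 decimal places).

20.31%

σ_{20d} = 1.887% × √20 = 8.439%; μ_{20d} = 20 × -0.017% = -0.340%.
VaR = −(-0.340%) + 2.366 × 8.439% = 20.307%.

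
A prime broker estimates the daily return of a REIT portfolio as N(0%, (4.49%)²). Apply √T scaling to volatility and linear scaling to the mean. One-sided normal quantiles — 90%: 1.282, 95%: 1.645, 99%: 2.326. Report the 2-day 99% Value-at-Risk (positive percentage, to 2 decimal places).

14.77%

σ_{2d} = 4.49% × √2 = 6.350%.
VaR = 2.326 × 6.350% = 14.770%.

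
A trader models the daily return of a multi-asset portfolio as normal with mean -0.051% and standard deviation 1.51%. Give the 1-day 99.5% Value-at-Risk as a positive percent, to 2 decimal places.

3.94%

At 99.5% one-sided, z = 2.576.
VaR = −μ + z·σ = −(-0.051%) + 2.576 × 1.51% = 3.941%.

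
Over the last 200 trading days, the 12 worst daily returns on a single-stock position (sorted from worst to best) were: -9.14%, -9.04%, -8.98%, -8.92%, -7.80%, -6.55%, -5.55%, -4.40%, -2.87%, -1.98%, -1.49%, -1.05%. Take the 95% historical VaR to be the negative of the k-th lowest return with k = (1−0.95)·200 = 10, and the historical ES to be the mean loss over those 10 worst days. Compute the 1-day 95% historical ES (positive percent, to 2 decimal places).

6.52%

The 10 worst returns sum to -65.23%.
ES = −(-65.23%) / 10 = 6.523% ≈ 6.52%.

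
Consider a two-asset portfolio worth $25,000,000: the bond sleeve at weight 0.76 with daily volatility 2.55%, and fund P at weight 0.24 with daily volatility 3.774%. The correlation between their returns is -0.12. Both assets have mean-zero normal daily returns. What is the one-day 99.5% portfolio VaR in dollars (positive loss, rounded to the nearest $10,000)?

$1,310,000

σ_p² = 0.76²·2.55² + 0.24²·3.774² + 2·-0.12·0.76·0.24·2.55·3.774 = 4.1550 (%²).
σ_p = √4.1550 = 2.038%.
At 99.5%, z = 2.576.
VaR = 2.576 × 2.038% = 5.250%; on $25,000,000 that is $1,312,500.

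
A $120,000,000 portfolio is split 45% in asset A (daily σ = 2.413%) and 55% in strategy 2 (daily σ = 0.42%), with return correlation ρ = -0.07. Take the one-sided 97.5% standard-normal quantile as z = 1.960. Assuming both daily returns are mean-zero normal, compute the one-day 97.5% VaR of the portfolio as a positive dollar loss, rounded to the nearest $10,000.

σ_p² = 0.45²·2.413² + 0.55²·0.42² + 2·-0.07·0.45·0.55·2.413·0.42 = 1.1973 (%²).
σ_p = √1.1973 = 1.094%.
VaR = 1.960 × 1.094% = 2.144%; on $120,000,000 that is $2,572,800.

$2,570,000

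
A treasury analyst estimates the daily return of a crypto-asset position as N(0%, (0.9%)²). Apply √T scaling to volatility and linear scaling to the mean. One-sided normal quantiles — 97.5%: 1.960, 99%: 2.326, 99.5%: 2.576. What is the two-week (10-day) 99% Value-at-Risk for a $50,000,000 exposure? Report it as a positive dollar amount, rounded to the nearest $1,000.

$3,310,000

σ_{10d} = 0.9% × √10 = 2.846%.
VaR = 2.326 × 2.846% = 6.620%.
On $50,000,000: 0.06620 × $50,000,000 = $3,310,000.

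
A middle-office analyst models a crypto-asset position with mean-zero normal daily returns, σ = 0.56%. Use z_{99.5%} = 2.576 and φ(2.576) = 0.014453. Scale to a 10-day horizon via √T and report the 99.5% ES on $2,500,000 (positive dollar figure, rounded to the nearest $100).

σ_{10d} = 0.56% × √10 = 1.771%.
ES multiplier = φ(z)/(1−α) = 0.014453/0.005 = 2.891.
ES = 1.771% × 2.891 = 5.120%; on $2,500,000: $128,000.

$128,000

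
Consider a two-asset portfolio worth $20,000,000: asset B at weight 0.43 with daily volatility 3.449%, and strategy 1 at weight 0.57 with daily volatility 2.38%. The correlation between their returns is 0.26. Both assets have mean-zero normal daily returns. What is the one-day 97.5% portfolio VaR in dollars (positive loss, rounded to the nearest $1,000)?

σ_p² = 0.43²·3.449² + 0.57²·2.38² + 2·0.26·0.43·0.57·3.449·2.38 = 5.0861 (%²).
σ_p = √5.0861 = 2.255%.
At 97.5%, z = 1.960.
VaR = 1.960 × 2.255% = 4.420%; on $20,000,000 that is $884,000.

$884,000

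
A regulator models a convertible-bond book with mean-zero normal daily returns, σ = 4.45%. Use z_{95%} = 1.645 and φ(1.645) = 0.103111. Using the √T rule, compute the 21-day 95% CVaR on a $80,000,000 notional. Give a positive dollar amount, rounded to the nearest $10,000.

$33,640,000

σ_{21d} = 4.45% × √21 = 20.392%.
ES multiplier = φ(z)/(1−α) = 0.103111/0.05 = 2.062.
ES = 20.392% × 2.062 = 42.048%; on $80,000,000: $33,638,400.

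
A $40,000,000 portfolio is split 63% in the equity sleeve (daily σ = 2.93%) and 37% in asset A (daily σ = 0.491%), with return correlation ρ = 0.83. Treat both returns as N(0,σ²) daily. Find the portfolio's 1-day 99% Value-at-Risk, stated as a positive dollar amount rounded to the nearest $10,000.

σ_p² = 0.63²·2.93² + 0.37²·0.491² + 2·0.83·0.63·0.37·2.93·0.491 = 3.9970 (%²).
σ_p = √3.9970 = 1.999%.
At 99%, z = 2.326.
VaR = 2.326 × 1.999% = 4.650%; on $40,000,000 that is $1,860,000.

$1,860,000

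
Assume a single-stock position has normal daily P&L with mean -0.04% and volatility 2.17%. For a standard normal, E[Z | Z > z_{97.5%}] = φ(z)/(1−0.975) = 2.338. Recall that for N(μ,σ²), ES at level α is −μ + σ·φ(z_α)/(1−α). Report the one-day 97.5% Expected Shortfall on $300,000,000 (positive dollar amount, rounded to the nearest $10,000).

$15,340,000

ES = −(-0.04%) + 2.17% × 2.338 = 5.113%.
On $300,000,000: 0.05113 × $300,000,000 = $15,339,000.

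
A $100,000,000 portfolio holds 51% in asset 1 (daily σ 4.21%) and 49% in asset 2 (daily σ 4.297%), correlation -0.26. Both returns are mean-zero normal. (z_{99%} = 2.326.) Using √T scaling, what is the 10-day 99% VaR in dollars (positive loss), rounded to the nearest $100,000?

σ_p = √(0.51²·4.21² + 0.49²·4.297² + 2·-0.26·0.51·0.49·4.21·4.297) = 2.587%.
σ_{10d} = 2.587% × √10 = 8.181%.
VaR = 2.326 × 8.181% = 19.029%; on $100,000,000 that is $19,029,000.

$19,000,000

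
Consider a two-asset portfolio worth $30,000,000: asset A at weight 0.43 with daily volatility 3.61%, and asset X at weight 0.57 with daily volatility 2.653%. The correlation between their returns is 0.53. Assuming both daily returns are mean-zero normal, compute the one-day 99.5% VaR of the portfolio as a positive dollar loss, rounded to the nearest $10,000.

σ_p² = 0.43²·3.61² + 0.57²·2.653² + 2·0.53·0.43·0.57·3.61·2.653 = 7.1847 (%²).
σ_p = √7.1847 = 2.680%.
At 99.5%, z = 2.576.
VaR = 2.576 × 2.680% = 6.904%; on $30,000,000 that is $2,071,200.

$2,070,000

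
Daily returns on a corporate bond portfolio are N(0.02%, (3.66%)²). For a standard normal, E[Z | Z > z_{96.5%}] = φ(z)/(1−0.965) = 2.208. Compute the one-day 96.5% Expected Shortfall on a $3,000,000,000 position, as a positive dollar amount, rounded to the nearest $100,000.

ES = −(0.02%) + 3.66% × 2.208 = 8.061%.
On $3,000,000,000: 0.08061 × $3,000,000,000 = $241,830,000.

$241,800,000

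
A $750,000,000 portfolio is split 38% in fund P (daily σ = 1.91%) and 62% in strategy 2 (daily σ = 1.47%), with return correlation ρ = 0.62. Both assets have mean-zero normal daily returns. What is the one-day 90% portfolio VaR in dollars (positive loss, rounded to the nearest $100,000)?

σ_p² = 0.38²·1.91² + 0.62²·1.47² + 2·0.62·0.38·0.62·1.91·1.47 = 2.1777 (%²).
σ_p = √2.1777 = 1.476%.
At 90%, z = 1.282.
VaR = 1.282 × 1.476% = 1.892%; on $750,000,000 that is $14,190,000.

$14,200,000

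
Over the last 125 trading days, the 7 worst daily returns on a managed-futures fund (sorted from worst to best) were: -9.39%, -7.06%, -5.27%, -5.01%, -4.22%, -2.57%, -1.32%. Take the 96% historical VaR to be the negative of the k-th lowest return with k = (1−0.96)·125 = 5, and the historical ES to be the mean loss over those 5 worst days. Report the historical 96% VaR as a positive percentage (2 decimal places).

4.22%

k = 5; the 5th lowest return is -4.22%, so VaR = 4.22%.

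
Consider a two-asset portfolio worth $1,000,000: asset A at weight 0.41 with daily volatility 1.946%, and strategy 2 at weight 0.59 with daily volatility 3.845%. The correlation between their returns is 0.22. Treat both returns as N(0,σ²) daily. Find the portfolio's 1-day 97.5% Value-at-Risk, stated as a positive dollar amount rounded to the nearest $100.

σ_p² = 0.41²·1.946² + 0.59²·3.845² + 2·0.22·0.41·0.59·1.946·3.845 = 6.5793 (%²).
σ_p = √6.5793 = 2.565%.
At 97.5%, z = 1.960.
VaR = 1.960 × 2.565% = 5.027%; on $1,000,000 that is $50,270.

$50,300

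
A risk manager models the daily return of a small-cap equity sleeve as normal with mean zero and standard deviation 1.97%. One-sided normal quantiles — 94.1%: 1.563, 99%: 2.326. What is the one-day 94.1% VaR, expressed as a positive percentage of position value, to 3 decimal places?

3.079%

VaR = z·σ = 1.563 × 1.97% = 3.079%.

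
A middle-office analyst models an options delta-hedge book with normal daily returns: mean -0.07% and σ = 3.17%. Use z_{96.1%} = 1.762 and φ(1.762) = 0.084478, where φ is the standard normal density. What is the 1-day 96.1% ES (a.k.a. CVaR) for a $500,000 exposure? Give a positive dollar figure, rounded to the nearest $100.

Tail multiplier: φ(z)/(1−α) = 0.084478 / 0.039 = 2.166.
ES = −(-0.07%) + 3.17% × 2.166 = 6.936%.
On $500,000: 0.06936 × $500,000 = $34,680.

$34,700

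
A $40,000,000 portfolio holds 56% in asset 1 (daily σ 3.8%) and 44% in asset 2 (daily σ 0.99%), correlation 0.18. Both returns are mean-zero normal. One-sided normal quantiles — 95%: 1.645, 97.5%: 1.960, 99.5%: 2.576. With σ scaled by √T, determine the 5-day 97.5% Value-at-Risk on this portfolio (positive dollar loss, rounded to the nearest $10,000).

$3,940,000

σ_p = √(0.56²·3.8² + 0.44²·0.99² + 2·0.18·0.56·0.44·3.8·0.99) = 2.248%.
σ_{5d} = 2.248% × √5 = 5.027%.
VaR = 1.960 × 5.027% = 9.853%; on $40,000,000 that is $3,941,200.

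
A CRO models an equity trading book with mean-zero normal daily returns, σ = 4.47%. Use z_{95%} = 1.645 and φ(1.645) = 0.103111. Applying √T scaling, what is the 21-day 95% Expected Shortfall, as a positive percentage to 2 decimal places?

42.24%

σ_{21d} = 4.47% × √21 = 20.484%.
ES multiplier = φ(z)/(1−α) = 0.103111/0.05 = 2.062.
ES = 20.484% × 2.062 = 42.238%.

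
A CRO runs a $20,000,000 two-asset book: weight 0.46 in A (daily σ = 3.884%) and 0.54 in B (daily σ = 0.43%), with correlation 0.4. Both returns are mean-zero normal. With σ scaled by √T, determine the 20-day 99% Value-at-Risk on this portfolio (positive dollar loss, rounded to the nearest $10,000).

$3,940,000

σ_p = √(0.46²·3.884² + 0.54²·0.43² + 2·0.4·0.46·0.54·3.884·0.43) = 1.892%.
σ_{20d} = 1.892% × √20 = 8.461%.
z(99%) = 2.326.
VaR = 2.326 × 8.461% = 19.680%; on $20,000,000 that is $3,936,000.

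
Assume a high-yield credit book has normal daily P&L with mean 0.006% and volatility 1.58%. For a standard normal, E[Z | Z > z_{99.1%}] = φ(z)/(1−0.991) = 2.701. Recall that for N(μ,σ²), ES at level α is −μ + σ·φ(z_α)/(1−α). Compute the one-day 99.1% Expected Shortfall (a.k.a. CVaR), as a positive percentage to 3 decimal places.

ES = −(0.006%) + 1.58% × 2.701 = 4.262%.

4.262%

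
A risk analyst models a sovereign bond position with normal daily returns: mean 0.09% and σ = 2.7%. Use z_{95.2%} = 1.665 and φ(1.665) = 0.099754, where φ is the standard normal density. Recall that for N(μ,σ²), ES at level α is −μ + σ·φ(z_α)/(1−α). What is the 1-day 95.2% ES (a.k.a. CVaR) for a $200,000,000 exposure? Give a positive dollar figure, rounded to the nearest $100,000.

$11,000,000

Tail multiplier: φ(z)/(1−α) = 0.099754 / 0.048 = 2.078.
ES = −(0.09%) + 2.7% × 2.078 = 5.521%.
On $200,000,000: 0.05521 × $200,000,000 = $11,042,000.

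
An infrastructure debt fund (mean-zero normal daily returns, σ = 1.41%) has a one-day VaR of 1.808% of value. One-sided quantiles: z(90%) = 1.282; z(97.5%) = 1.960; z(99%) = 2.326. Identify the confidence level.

Implied z = VaR/σ = 1.808 / 1.41 = 1.282.
This matches z(90%) = 1.282.

90%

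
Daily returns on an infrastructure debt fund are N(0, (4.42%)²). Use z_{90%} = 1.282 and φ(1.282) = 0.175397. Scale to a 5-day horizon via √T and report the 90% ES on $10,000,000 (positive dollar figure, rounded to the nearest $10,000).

$1,730,000

σ_{5d} = 4.42% × √5 = 9.883%.
ES multiplier = φ(z)/(1−α) = 0.175397/0.1 = 1.754.
ES = 9.883% × 1.754 = 17.335%; on $10,000,000: $1,733,500.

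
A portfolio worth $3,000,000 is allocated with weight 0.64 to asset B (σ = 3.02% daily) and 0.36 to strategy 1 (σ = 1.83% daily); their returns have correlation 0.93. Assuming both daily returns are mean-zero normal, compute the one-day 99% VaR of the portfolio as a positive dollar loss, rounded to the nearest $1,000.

$178,000

σ_p² = 0.64²·3.02² + 0.36²·1.83² + 2·0.93·0.64·0.36·3.02·1.83 = 6.5381 (%²).
σ_p = √6.5381 = 2.557%.
At 99%, z = 2.326.
VaR = 2.326 × 2.557% = 5.948%; on $3,000,000 that is $178,440.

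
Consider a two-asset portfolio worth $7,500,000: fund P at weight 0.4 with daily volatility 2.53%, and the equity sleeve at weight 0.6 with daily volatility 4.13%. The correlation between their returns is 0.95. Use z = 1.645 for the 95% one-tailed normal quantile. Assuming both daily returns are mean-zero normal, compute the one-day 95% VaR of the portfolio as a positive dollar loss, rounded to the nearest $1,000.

σ_p² = 0.4²·2.53² + 0.6²·4.13² + 2·0.95·0.4·0.6·2.53·4.13 = 11.9293 (%²).
σ_p = √11.9293 = 3.454%.
VaR = 1.645 × 3.454% = 5.682%; on $7,500,000 that is $426,150.

$426,000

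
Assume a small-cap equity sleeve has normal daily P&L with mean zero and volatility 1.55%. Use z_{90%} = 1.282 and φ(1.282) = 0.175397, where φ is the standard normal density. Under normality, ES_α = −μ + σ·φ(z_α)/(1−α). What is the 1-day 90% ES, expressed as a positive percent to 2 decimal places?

Tail multiplier: φ(z)/(1−α) = 0.175397 / 0.1 = 1.754.
ES = 1.55% × 1.754 = 2.719%.

2.72%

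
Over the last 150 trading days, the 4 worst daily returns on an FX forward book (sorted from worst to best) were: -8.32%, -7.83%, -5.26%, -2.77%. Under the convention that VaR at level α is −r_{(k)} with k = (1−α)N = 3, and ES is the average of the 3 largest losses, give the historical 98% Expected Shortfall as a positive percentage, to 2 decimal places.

The 3 worst returns sum to -21.41%.
ES = −(-21.41%) / 3 = 7.1366…% ≈ 7.14%.

7.14%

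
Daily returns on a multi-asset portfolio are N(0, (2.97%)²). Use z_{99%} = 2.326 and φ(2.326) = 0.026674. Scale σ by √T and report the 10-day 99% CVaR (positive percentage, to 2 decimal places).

25.05%

σ_{10d} = 2.97% × √10 = 9.392%.
ES multiplier = φ(z)/(1−α) = 0.026674/0.01 = 2.667.
ES = 9.392% × 2.667 = 25.048%.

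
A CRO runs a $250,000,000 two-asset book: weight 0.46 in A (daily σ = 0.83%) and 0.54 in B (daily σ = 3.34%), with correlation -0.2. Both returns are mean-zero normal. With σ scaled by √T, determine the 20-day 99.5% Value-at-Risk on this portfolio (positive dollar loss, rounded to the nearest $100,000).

$50,900,000

σ_p = √(0.46²·0.83² + 0.54²·3.34² + 2·-0.2·0.46·0.54·0.83·3.34) = 1.767%.
σ_{20d} = 1.767% × √20 = 7.902%.
z(99.5%) = 2.576.
VaR = 2.576 × 7.902% = 20.356%; on $250,000,000 that is $50,890,000.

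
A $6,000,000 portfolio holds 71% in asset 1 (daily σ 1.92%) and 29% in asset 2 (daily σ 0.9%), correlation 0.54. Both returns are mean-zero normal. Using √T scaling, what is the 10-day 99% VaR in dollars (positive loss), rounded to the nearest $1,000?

σ_p = √(0.71²·1.92² + 0.29²·0.9² + 2·0.54·0.71·0.29·1.92·0.9) = 1.520%.
σ_{10d} = 1.520% × √10 = 4.807%.
z(99%) = 2.326.
VaR = 2.326 × 4.807% = 11.181%; on $6,000,000 that is $670,860.

$671,000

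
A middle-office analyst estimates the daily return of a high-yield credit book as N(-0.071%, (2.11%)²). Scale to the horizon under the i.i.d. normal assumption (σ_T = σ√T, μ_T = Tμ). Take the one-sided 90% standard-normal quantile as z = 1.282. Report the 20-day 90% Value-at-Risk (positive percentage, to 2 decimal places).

13.52%

σ_{20d} = 2.11% × √20 = 9.436%; μ_{20d} = 20 × -0.071% = -1.420%.
VaR = −(-1.420%) + 1.282 × 9.436% = 13.517%.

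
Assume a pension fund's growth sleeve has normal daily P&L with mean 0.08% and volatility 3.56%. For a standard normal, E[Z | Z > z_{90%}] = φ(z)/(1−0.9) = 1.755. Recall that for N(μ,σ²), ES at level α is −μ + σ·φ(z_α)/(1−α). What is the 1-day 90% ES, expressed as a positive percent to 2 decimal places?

6.17%

ES = −(0.08%) + 3.56% × 1.755 = 6.168%.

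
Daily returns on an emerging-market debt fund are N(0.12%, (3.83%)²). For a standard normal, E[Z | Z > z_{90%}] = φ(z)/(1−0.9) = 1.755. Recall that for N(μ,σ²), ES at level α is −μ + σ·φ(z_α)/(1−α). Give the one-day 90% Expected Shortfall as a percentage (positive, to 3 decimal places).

ES = −(0.12%) + 3.83% × 1.755 = 6.602%.

6.602%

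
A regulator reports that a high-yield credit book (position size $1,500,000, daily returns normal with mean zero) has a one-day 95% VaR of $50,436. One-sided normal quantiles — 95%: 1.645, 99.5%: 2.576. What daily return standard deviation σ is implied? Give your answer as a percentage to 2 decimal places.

2.04%

VaR as a fraction: $50,436 / $1,500,000 = 3.362%.
σ = VaR / z = 3.362% / 1.645 = 2.044%.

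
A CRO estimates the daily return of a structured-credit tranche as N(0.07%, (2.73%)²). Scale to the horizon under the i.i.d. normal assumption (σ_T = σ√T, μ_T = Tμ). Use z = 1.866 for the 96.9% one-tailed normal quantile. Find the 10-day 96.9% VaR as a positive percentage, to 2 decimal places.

σ_{10d} = 2.73% × √10 = 8.633%; μ_{10d} = 10 × 0.07% = 0.700%.
VaR = −(0.700%) + 1.866 × 8.633% = 15.409%.

15.41%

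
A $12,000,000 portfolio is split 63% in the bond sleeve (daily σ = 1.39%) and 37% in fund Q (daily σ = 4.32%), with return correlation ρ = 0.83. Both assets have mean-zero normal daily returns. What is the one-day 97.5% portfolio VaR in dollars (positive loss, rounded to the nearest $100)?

$558,800

σ_p² = 0.63²·1.39² + 0.37²·4.32² + 2·0.83·0.63·0.37·1.39·4.32 = 5.6453 (%²).
σ_p = √5.6453 = 2.376%.
At 97.5%, z = 1.960.
VaR = 1.960 × 2.376% = 4.657%; on $12,000,000 that is $558,840.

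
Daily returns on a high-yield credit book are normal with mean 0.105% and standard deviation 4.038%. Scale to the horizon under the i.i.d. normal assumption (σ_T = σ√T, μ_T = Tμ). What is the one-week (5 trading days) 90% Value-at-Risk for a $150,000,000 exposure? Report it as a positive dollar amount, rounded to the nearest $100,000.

$16,600,000

At 90%, z = 1.282.
σ_{5d} = 4.038% × √5 = 9.029%; μ_{5d} = 5 × 0.105% = 0.525%.
VaR = −(0.525%) + 1.282 × 9.029% = 11.050%.
On $150,000,000: 0.11050 × $150,000,000 = $16,575,000.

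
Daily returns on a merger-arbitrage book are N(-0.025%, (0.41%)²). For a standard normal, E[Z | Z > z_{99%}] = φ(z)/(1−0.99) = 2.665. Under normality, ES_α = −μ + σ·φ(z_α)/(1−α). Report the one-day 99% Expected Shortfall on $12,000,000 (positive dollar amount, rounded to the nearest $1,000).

ES = −(-0.025%) + 0.41% × 2.665 = 1.118%.
On $12,000,000: 0.01118 × $12,000,000 = $134,160.

$134,000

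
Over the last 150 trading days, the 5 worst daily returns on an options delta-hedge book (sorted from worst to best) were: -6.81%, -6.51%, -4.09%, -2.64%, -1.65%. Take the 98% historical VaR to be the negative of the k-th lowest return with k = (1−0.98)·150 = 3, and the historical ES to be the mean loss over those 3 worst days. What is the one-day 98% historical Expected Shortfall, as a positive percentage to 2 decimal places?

5.80%

The 3 worst returns sum to -17.41%.
ES = −(-17.41%) / 3 = 5.8033…% ≈ 5.80%.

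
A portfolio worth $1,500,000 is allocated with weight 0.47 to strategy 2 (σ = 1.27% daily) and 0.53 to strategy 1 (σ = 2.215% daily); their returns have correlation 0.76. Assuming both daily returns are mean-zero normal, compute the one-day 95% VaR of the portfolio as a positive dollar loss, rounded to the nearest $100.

$41,300

σ_p² = 0.47²·1.27² + 0.53²·2.215² + 2·0.76·0.47·0.53·1.27·2.215 = 2.7996 (%²).
σ_p = √2.7996 = 1.673%.
At 95%, z = 1.645.
VaR = 1.645 × 1.673% = 2.752%; on $1,500,000 that is $41,280.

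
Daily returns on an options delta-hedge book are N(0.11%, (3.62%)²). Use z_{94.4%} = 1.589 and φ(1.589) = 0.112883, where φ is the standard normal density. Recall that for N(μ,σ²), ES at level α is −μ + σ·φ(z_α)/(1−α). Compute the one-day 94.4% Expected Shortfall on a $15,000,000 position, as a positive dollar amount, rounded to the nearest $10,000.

Tail multiplier: φ(z)/(1−α) = 0.112883 / 0.056 = 2.016.
ES = −(0.11%) + 3.62% × 2.016 = 7.188%.
On $15,000,000: 0.07188 × $15,000,000 = $1,078,200.

$1,080,000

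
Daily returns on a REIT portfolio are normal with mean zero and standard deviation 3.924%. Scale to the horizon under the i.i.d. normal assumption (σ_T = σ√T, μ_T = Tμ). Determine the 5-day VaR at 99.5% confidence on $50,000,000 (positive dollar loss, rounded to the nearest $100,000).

$11,300,000

At 99.5%, z = 2.576.
σ_{5d} = 3.924% × √5 = 8.774%.
VaR = 2.576 × 8.774% = 22.602%.
On $50,000,000: 0.22602 × $50,000,000 = $11,301,000.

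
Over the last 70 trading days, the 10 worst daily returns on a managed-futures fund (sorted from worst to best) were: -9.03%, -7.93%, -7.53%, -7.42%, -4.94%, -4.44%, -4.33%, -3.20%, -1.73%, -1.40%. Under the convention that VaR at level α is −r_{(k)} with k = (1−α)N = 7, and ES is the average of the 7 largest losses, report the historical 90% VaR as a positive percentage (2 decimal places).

4.33%

k = 7; the 7th lowest return is -4.33%, so VaR = 4.33%.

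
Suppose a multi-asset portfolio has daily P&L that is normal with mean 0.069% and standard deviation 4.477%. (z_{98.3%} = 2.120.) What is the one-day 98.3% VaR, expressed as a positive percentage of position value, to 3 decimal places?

VaR = −μ + z·σ = −(0.069%) + 2.120 × 4.477% = 9.422%.

9.422%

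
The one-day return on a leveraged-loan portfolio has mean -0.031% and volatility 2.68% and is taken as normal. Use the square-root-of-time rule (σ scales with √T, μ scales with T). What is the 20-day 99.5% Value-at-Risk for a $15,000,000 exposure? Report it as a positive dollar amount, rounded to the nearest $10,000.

$4,720,000

At 99.5%, z = 2.576.
σ_{20d} = 2.68% × √20 = 11.985%; μ_{20d} = 20 × -0.031% = -0.620%.
VaR = −(-0.620%) + 2.576 × 11.985% = 31.493%.
On $15,000,000: 0.31493 × $15,000,000 = $4,723,950.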